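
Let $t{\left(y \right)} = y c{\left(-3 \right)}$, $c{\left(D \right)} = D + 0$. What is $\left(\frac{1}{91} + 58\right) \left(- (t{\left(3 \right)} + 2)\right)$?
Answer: $\frac{5279}{13} \approx 406.08$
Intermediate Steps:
$c{\left(D \right)} = D$
$t{\left(y \right)} = - 3 y$ ($t{\left(y \right)} = y \left(-3\right) = - 3 y$)
$\left(\frac{1}{91} + 58\right) \left(- (t{\left(3 \right)} + 2)\right) = \left(\frac{1}{91} + 58\right) \left(- (\left(-3\right) 3 + 2)\right) = \left(\frac{1}{91} + 58\right) \left(- (-9 + 2)\right) = \frac{5279 \left(\left(-1\right) \left(-7\right)\right)}{91} = \frac{5279}{91} \cdot 7 = \frac{5279}{13}$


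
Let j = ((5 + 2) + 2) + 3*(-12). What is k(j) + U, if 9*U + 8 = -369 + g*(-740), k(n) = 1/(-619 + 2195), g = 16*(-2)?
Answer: 36725537/14184 ≈ 2589.2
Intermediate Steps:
g = -32
j = -27 (j = (7 + 2) - 36 = 9 - 36 = -27)
k(n) = 1/1576
U = 23303/9 (U = -8/9 + (-369 - 32*(-740))/9 = -8/9 + (-369 + 23680)/9 = -8/9 + (⅑)*23311 = -8/9 + 23311/9 = 23303/9 ≈ 2589.2)
k(j) + U = 1/1576 + 23303/9 = 36725537/14184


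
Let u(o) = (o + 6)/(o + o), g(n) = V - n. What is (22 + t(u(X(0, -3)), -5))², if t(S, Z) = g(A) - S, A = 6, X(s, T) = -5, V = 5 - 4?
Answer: 29241/100 ≈ 292.41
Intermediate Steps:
V = 1
g(n) = 1 - n
u(o) = (6 + o)/(2*o) (u(o) = (6 + o)/((2*o)) = (6 + o)*(1/(2*o)) = (6 + o)/(2*o))
t(S, Z) = -5 - S (t(S, Z) = (1 - 1*6) - S = (1 - 6) - S = -5 - S)
(22 + t(u(X(0, -3)), -5))² = (22 + (-5 - (6 - 5)/(2*(-5))))² = (22 + (-5 - (-1)/(2*5)))² = (22 + (-5 - 1*(-⅒)))² = (22 + (-5 + ⅒))² = (22 - 49/10)² = (171/10)² = 29241/100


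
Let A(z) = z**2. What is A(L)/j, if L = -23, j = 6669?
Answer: 529/6669 ≈ 0.079322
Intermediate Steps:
A(L)/j = (-23)**2/6669 = 529*(1/6669) = 529/6669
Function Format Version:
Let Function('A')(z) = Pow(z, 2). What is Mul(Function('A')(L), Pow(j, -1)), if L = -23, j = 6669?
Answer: Rational(529, 6669) ≈ 0.079322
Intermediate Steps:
Mul(Function('A')(L), Pow(j, -1)) = Mul(Pow(-23, 2), Pow(6669, -1)) = Mul(529, Rational(1, 6669)) = Rational(529, 6669)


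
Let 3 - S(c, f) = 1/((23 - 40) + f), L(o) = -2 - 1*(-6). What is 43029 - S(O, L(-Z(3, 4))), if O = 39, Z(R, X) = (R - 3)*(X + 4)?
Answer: 559337/13 ≈ 43026.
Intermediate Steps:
Z(R, X) = (-3 + R)*(4 + X)
L(o) = 4 (L(o) = -2 + 6 = 4)
S(c, f) = 3 - 1/(-17 + f) (S(c, f) = 3 - 1/((23 - 40) + f) = 3 - 1/(-17 + f))
43029 - S(O, L(-Z(3, 4))) = 43029 - (-52 + 3*4)/(-17 + 4) = 43029 - (-52 + 12)/(-13) = 43029 - (-1)*(-40)/13 = 43029 - 1*40/13 = 43029 - 40/13 = 559337/13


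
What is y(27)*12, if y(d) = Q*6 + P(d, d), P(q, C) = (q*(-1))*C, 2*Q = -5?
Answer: -8928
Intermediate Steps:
Q = -5/2 (Q = (1/2)*(-5) = -5/2 ≈ -2.5000)
P(q, C) = -C*q (P(q, C) = (-q)*C = -C*q)
y(d) = -15 - d**2 (y(d) = -5/2*6 - d*d = -15 - d**2)
y(27)*12 = (-15 - 1*27**2)*12 = (-15 - 1*729)*12 = (-15 - 729)*12 = -744*12 = -8928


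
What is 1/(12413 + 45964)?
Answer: 1/58377 ≈ 1.7130e-5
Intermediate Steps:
1/(12413 + 45964) = 1/58377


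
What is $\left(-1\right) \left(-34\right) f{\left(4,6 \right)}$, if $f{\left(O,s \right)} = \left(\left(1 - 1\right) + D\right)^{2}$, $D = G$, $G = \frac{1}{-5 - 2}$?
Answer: $\frac{34}{49} \approx 0.69388$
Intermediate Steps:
$G = - \frac{1}{7}$ ($G = \frac{1}{-7} = - \frac{1}{7} \approx -0.14286$)
$D = - \frac{1}{7} \approx -0.14286$
$f{\left(O,s \right)} = \frac{1}{49}$ ($f{\left(O,s \right)} = \left(\left(1 - 1\right) - \frac{1}{7}\right)^{2} = \left(0 - \frac{1}{7}\right)^{2} = \left(- \frac{1}{7}\right)^{2} = \frac{1}{49}$)
$\left(-1\right) \left(-34\right) f{\left(4,6 \right)} = \left(-1\right) \left(-34\right) \frac{1}{49} = 34 \cdot \frac{1}{49} = \frac{34}{49}$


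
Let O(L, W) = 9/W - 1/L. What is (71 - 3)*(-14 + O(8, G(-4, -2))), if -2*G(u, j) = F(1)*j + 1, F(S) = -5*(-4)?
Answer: -24157/26 ≈ -929.12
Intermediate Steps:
F(S) = 20
G(u, j) = -½ - 10*j (G(u, j) = -(20*j + 1)/2 = -(1 + 20*j)/2 = -½ - 10*j)
O(L, W) = -1/L + 9/W
(71 - 3)*(-14 + O(8, G(-4, -2))) = (71 - 3)*(-14 + (-1/8 + 9/(-½ - 10*(-2)))) = 68*(-14 + (-1*⅛ + 9/(-½ + 20))) = 68*(-14 + (-⅛ + 9/(39/2))) = 68*(-14 + (-⅛ + 9*(2/39))) = 68*(-14 + (-⅛ + 6/13)) = 68*(-14 + 35/104) = 68*(-1421/104) = -24157/26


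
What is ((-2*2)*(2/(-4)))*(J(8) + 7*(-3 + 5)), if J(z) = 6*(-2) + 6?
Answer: 16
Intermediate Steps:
J(z) = -6 (J(z) = -12 + 6 = -6)
((-2*2)*(2/(-4)))*(J(8) + 7*(-3 + 5)) = ((-2*2)*(2/(-4)))*(-6 + 7*(-3 + 5)) = (-8*(-1)/4)*(-6 + 7*2) = (-4*(-½))*(-6 + 14) = 2*8 = 16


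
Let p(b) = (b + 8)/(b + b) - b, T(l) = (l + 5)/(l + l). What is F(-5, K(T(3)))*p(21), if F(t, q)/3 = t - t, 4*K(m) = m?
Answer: 0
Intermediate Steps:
T(l) = (5 + l)/(2*l) (T(l) = (5 + l)/((2*l)) = (5 + l)*(1/(2*l)) = (5 + l)/(2*l))
K(m) = m/4
p(b) = -b + (8 + b)/(2*b) (p(b) = (8 + b)/((2*b)) - b = (8 + b)*(1/(2*b)) - b = (8 + b)/(2*b) - b = -b + (8 + b)/(2*b))
F(t, q) = 0 (F(t, q) = 3*(t - t) = 3*0 = 0)
F(-5, K(T(3)))*p(21) = 0*(1/2 - 1*21 + 4/21) = 0*(1/2 - 21 + 4*(1/21)) = 0*(1/2 - 21 + 4/21) = 0*(-853/42) = 0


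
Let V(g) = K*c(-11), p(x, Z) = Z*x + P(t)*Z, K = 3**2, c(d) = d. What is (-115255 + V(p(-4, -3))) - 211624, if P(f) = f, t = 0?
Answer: -326978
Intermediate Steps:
K = 9
p(x, Z) = Z*x (p(x, Z) = Z*x + 0*Z = Z*x + 0 = Z*x)
V(g) = -99 (V(g) = 9*(-11) = -99)
(-115255 + V(p(-4, -3))) - 211624 = (-115255 - 99) - 211624 = -115354 - 211624 = -326978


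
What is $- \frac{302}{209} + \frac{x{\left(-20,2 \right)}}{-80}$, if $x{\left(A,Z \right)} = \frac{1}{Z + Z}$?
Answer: $- \frac{96849}{66880} \approx -1.4481$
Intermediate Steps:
$x{\left(A,Z \right)} = \frac{1}{2 Z}$
$- \frac{302}{209} + \frac{x{\left(-20,2 \right)}}{-80} = - \frac{302}{209} + \frac{\frac{1}{2} \cdot \frac{1}{2}}{-80} = \left(-302\right) \frac{1}{209} + \frac{1}{2} \cdot \frac{1}{2} \left(- \frac{1}{80}\right) = - \frac{302}{209} + \frac{1}{4} \left(- \frac{1}{80}\right) = - \frac{302}{209} - \frac{1}{320} = - \frac{96849}{66880}$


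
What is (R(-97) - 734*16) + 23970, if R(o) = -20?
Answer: 12206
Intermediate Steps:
(R(-97) - 734*16) + 23970 = (-20 - 734*16) + 23970 = (-20 - 11744) + 23970 = -11764 + 23970 = 12206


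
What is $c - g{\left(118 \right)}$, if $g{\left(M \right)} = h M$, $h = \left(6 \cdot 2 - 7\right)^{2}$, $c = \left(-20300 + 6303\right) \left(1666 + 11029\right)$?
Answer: $-177694865$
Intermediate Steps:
$c = -177691915$ ($c = \left(-13997\right) 12695 = -177691915$)
$h = 25$ ($h = \left(12 - 7\right)^{2} = 5^{2} = 25$)
$g{\left(M \right)} = 25 M$
$c - g{\left(118 \right)} = -177691915 - 25 \cdot 118 = -177691915 - 2950 = -177694865$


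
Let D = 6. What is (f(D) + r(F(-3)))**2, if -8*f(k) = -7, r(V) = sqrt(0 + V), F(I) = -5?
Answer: -271/64 + 7*I*sqrt(5)/4 ≈ -4.2344 + 3.9131*I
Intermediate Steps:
r(V) = sqrt(V)
f(k) = 7/8 (f(k) = -1/8*(-7) = 7/8)
(f(D) + r(F(-3)))**2 = (7/8 + sqrt(-5))**2 = (7/8 + I*sqrt(5))**2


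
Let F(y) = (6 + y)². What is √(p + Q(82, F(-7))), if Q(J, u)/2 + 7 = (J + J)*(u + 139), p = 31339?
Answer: √77245 ≈ 277.93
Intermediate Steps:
Q(J, u) = -14 + 4*J*(139 + u) (Q(J, u) = -14 + 2*((J + J)*(u + 139)) = -14 + 2*((2*J)*(139 + u)) = -14 + 2*(2*J*(139 + u)) = -14 + 4*J*(139 + u))
√(p + Q(82, F(-7))) = √(31339 + (-14 + 556*82 + 4*82*(6 - 7)²)) = √(31339 + (-14 + 45592 + 4*82*(-1)²)) = √(31339 + (-14 + 45592 + 4*82*1)) = √(31339 + (-14 + 45592 + 328)) = √(31339 + 45906) = √77245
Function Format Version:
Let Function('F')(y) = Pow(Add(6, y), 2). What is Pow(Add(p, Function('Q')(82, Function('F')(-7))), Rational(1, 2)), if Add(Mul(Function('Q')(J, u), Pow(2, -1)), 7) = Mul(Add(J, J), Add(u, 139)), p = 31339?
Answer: Pow(77245, Rational(1, 2)) ≈ 277.93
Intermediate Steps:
Function('Q')(J, u) = Add(-14, Mul(4, J, Add(139, u))) (Function('Q')(J, u) = Add(-14, Mul(2, Mul(Add(J, J), Add(u, 139)))) = Add(-14, Mul(2, Mul(Mul(2, J), Add(139, u)))) = Add(-14, Mul(2, Mul(2, J, Add(139, u)))) = Add(-14, Mul(4, J, Add(139, u))))
Pow(Add(p, Function('Q')(82, Function('F')(-7))), Rational(1, 2)) = Pow(Add(31339, Add(-14, Mul(556, 82), Mul(4, 82, Pow(Add(6, -7), 2)))), Rational(1, 2)) = Pow(Add(31339, Add(-14, 45592, Mul(4, 82, Pow(-1, 2)))), Rational(1, 2)) = Pow(Add(31339, Add(-14, 45592, Mul(4, 82, 1))), Rational(1, 2)) = Pow(Add(31339, Add(-14, 45592, 328)), Rational(1, 2)) = Pow(Add(31339, 45906), Rational(1, 2)) = Pow(77245, Rational(1, 2))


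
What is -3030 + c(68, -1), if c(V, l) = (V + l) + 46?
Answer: -2917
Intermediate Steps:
c(V, l) = 46 + V + l
-3030 + c(68, -1) = -3030 + (46 + 68 - 1) = -3030 + 113 = -2917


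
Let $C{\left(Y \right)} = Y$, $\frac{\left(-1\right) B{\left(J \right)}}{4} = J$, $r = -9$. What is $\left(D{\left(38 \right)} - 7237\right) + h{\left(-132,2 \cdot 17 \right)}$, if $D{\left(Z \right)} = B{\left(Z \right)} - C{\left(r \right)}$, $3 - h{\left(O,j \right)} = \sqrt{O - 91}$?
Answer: $-7377 - i \sqrt{223} \approx -7377.0 - 14.933 i$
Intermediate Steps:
$B{\left(J \right)} = - 4 J$
$h{\left(O,j \right)} = 3 - \sqrt{-91 + O}$ ($h{\left(O,j \right)} = 3 - \sqrt{O - 91} = 3 - \sqrt{-91 + O}$)
$D{\left(Z \right)} = 9 - 4 Z$ ($D{\left(Z \right)} = - 4 Z - -9 = - 4 Z + 9 = 9 - 4 Z$)
$\left(D{\left(38 \right)} - 7237\right) + h{\left(-132,2 \cdot 17 \right)} = \left(\left(9 - 152\right) - 7237\right) + \left(3 - \sqrt{-91 - 132}\right) = \left(\left(9 - 152\right) - 7237\right) + \left(3 - \sqrt{-223}\right) = \left(-143 - 7237\right) + \left(3 - i \sqrt{223}\right) = -7380 + \left(3 - i \sqrt{223}\right) = -7377 - i \sqrt{223}$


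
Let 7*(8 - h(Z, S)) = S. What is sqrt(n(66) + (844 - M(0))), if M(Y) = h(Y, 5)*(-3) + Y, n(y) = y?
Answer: sqrt(45661)/7 ≈ 30.526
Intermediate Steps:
h(Z, S) = 8 - S/7
M(Y) = -153/7 + Y (M(Y) = (8 - 1/7*5)*(-3) + Y = (8 - 5/7)*(-3) + Y = (51/7)*(-3) + Y = -153/7 + Y)
sqrt(n(66) + (844 - M(0))) = sqrt(66 + (844 - (-153/7 + 0))) = sqrt(66 + (844 - 1*(-153/7))) = sqrt(66 + (844 + 153/7)) = sqrt(66 + 6061/7) = sqrt(6523/7) = sqrt(45661)/7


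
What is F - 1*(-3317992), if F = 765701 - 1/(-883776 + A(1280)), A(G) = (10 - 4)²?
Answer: 3608922851821/883740 ≈ 4.0837e+6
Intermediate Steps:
A(G) = 36 (A(G) = 6² = 36)
F = 676680601741/883740 (F = 765701 - 1/(-883776 + 36) = 765701 - 1/(-883740) = 765701 - 1*(-1/883740) = 765701 + 1/883740 = 676680601741/883740 ≈ 7.6570e+5)
F - 1*(-3317992) = 676680601741/883740 - 1*(-3317992) = 676680601741/883740 + 3317992 = 3608922851821/883740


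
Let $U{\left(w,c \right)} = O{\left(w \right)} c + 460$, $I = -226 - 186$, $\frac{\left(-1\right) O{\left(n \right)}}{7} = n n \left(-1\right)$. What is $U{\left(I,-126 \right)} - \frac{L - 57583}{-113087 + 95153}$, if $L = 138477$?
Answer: $- \frac{1342483137869}{8967} \approx -1.4971 \cdot 10^{8}$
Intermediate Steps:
$O{\left(n \right)} = 7 n^{2}$ ($O{\left(n \right)} = - 7 n n \left(-1\right) = - 7 n^{2} \left(-1\right) = - 7 \left(- n^{2}\right) = 7 n^{2}$)
$I = -412$ ($I = -226 - 186 = -412$)
$U{\left(w,c \right)} = 460 + 7 c w^{2}$ ($U{\left(w,c \right)} = 7 w^{2} c + 460 = 7 c w^{2} + 460 = 460 + 7 c w^{2}$)
$U{\left(I,-126 \right)} - \frac{L - 57583}{-113087 + 95153} = \left(460 + 7 \left(-126\right) \left(-412\right)^{2}\right) - \frac{138477 - 57583}{-113087 + 95153} = \left(460 + 7 \left(-126\right) 169744\right) - \frac{80894}{-17934} = \left(460 - 149714208\right) - 80894 \left(- \frac{1}{17934}\right) = -149713748 - - \frac{40447}{8967} = -149713748 + \frac{40447}{8967} = - \frac{1342483137869}{8967}$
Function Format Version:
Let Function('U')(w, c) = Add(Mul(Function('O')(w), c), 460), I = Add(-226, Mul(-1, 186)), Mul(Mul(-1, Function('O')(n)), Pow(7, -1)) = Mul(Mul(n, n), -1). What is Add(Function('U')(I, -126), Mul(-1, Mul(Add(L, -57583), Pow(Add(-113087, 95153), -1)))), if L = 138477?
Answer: Rational(-1342483137869, 8967) ≈ -1.4971e+8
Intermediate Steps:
Function('O')(n) = Mul(7, Pow(n, 2)) (Function('O')(n) = Mul(-7, Mul(Mul(n, n), -1)) = Mul(-7, Mul(Pow(n, 2), -1)) = Mul(-7, Mul(-1, Pow(n, 2))) = Mul(7, Pow(n, 2)))
I = -412 (I = Add(-226, -186) = -412)
Function('U')(w, c) = Add(460, Mul(7, c, Pow(w, 2))) (Function('U')(w, c) = Add(Mul(Mul(7, Pow(w, 2)), c), 460) = Add(Mul(7, c, Pow(w, 2)), 460) = Add(460, Mul(7, c, Pow(w, 2))))
Add(Function('U')(I, -126), Mul(-1, Mul(Add(L, -57583), Pow(Add(-113087, 95153), -1)))) = Add(Add(460, Mul(7, -126, Pow(-412, 2))), Mul(-1, Mul(Add(138477, -57583), Pow(Add(-113087, 95153), -1)))) = Add(Add(460, Mul(7, -126, 169744)), Mul(-1, Mul(80894, Pow(-17934, -1)))) = Add(Add(460, -149714208), Mul(-1, Mul(80894, Rational(-1, 17934)))) = Add(-149713748, Mul(-1, Rational(-40447, 8967))) = Add(-149713748, Rational(40447, 8967)) = Rational(-1342483137869, 8967)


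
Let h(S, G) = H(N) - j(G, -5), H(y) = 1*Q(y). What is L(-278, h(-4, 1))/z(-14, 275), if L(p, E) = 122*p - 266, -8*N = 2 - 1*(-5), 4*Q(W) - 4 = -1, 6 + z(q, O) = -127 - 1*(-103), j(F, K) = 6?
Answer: 5697/5 ≈ 1139.4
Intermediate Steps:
z(q, O) = -30 (z(q, O) = -6 + (-127 - 1*(-103)) = -6 + (-127 + 103) = -6 - 24 = -30)
Q(W) = ¾ (Q(W) = 1 + (¼)*(-1) = 1 - ¼ = ¾)
N = -7/8 (N = -(2 - 1*(-5))/8 = -(2 + 5)/8 = -⅛*7 = -7/8 ≈ -0.87500)
H(y) = ¾ (H(y) = 1*(¾) = ¾)
h(S, G) = -21/4 (h(S, G) = ¾ - 1*6 = ¾ - 6 = -21/4)
L(p, E) = -266 + 122*p
L(-278, h(-4, 1))/z(-14, 275) = (-266 + 122*(-278))/(-30) = (-266 - 33916)*(-1/30) = -34182*(-1/30) = 5697/5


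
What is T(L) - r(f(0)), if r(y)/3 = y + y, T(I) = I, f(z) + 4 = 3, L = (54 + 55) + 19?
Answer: 134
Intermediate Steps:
L = 128 (L = 109 + 19 = 128)
f(z) = -1 (f(z) = -4 + 3 = -1)
r(y) = 6*y (r(y) = 3*(y + y) = 3*(2*y) = 6*y)
T(L) - r(f(0)) = 128 - 6*(-1) = 128 - 1*(-6) = 128 + 6 = 134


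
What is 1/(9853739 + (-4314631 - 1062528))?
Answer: 1/4476580 ≈ 2.2338e-7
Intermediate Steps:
1/(9853739 + (-4314631 - 1062528)) = 1/(9853739 - 5377159) = 1/4476580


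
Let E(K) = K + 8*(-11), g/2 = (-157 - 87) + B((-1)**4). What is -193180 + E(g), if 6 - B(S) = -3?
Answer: -193738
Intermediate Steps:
B(S) = 9 (B(S) = 6 - 1*(-3) = 6 + 3 = 9)
g = -470 (g = 2*((-157 - 87) + 9) = 2*(-244 + 9) = 2*(-235) = -470)
E(K) = -88 + K (E(K) = K - 88 = -88 + K)
-193180 + E(g) = -193180 + (-88 - 470) = -193180 - 558 = -193738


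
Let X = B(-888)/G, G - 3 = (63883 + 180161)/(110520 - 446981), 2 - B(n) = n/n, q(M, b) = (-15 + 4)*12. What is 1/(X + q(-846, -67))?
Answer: -765339/100688287 ≈ -0.0076011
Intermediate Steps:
q(M, b) = -132 (q(M, b) = -11*12 = -132)
B(n) = 1 (B(n) = 2 - n/n = 2 - 1*1 = 2 - 1 = 1)
G = 765339/336461 (G = 3 + (63883 + 180161)/(110520 - 446981) = 3 + 244044/(-336461) = 3 + 244044*(-1/336461) = 3 - 244044/336461 = 765339/336461 ≈ 2.2747)
X = 336461/765339 (X = 1/(765339/336461) = 1*(336461/765339) = 336461/765339 ≈ 0.43962)
1/(X + q(-846, -67)) = 1/(336461/765339 - 132) = 1/(-100688287/765339) = -765339/100688287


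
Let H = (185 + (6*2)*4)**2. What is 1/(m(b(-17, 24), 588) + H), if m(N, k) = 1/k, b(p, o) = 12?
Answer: 588/31921933 ≈ 1.8420e-5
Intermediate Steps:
H = 54289 (H = (185 + 12*4)**2 = (185 + 48)**2 = 233**2 = 54289)
1/(m(b(-17, 24), 588) + H) = 1/(1/588 + 54289) = 1/(31921933/588) = 588/31921933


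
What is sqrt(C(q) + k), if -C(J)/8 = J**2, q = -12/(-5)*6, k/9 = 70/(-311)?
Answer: 3*I*sqrt(446234618)/1555 ≈ 40.754*I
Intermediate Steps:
k = -630/311 (k = 9*(70/(-311)) = 9*(70*(-1/311)) = 9*(-70/311) = -630/311 ≈ -2.0257)
q = 72/5 (q = -12*(-1)/5*6 = -2*(-6/5)*6 = (12/5)*6 = 72/5 ≈ 14.400)
C(J) = -8*J**2
sqrt(C(q) + k) = sqrt(-8*(72/5)**2 - 630/311) = sqrt(-8*5184/25 - 630/311) = sqrt(-41472/25 - 630/311) = sqrt(-12913542/7775) = 3*I*sqrt(446234618)/1555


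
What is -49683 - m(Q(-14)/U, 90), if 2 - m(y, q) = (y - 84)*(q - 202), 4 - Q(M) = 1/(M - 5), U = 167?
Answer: -127807545/3173 ≈ -40280.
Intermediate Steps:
Q(M) = 4 - 1/(-5 + M) (Q(M) = 4 - 1/(M - 5) = 4 - 1/(-5 + M))
m(y, q) = 2 - (-202 + q)*(-84 + y) (m(y, q) = 2 - (y - 84)*(q - 202) = 2 - (-84 + y)*(-202 + q) = 2 - (-202 + q)*(-84 + y))
-49683 - m(Q(-14)/U, 90) = -49683 - (-16966 + 84*90 + 202*(((-21 + 4*(-14))/(-5 - 14))/167) - 1*90*((-21 + 4*(-14))/(-5 - 14))/167) = -49683 - (-16966 + 7560 + 202*(((-21 - 56)/(-19))*(1/167)) - 1*90*((-21 - 56)/(-19))*(1/167)) = -49683 - (-16966 + 7560 + 202*(-1/19*(-77)*(1/167)) - 1*90*-1/19*(-77)*(1/167)) = -49683 - (-16966 + 7560 + 202*((77/19)*(1/167)) - 1*90*(77/19)*(1/167)) = -49683 - (-16966 + 7560 + 202*(77/3173) - 1*90*77/3173) = -49683 - (-16966 + 7560 + 15554/3173 - 6930/3173) = -49683 - 1*(-29836614/3173) = -49683 + 29836614/3173 = -127807545/3173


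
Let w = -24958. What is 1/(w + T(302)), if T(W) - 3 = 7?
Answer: -1/24948 ≈ -4.0083e-5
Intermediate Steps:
T(W) = 10 (T(W) = 3 + 7 = 10)
1/(w + T(302)) = 1/(-24958 + 10) = 1/(-24948) = -1/24948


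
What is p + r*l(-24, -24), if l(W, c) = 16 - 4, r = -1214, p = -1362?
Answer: -15930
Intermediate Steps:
l(W, c) = 12
p + r*l(-24, -24) = -1362 - 1214*12 = -1362 - 14568 = -15930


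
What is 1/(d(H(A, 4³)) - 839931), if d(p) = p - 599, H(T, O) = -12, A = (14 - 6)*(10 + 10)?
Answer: -1/840542 ≈ -1.1897e-6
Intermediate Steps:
A = 160 (A = 8*20 = 160)
d(p) = -599 + p
1/(d(H(A, 4³)) - 839931) = 1/((-599 - 12) - 839931) = 1/(-611 - 839931) = 1/(-840542) = -1/840542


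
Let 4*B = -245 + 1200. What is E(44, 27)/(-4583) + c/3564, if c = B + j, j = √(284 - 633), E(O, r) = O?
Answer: 3749501/65335248 + I*√349/3564 ≈ 0.057389 + 0.0052417*I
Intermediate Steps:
B = 955/4 (B = (-245 + 1200)/4 = (¼)*955 = 955/4 ≈ 238.75)
j = I*√349 (j = √(-349) = I*√349 ≈ 18.682*I)
c = 955/4 + I*√349 ≈ 238.75 + 18.682*I
E(44, 27)/(-4583) + c/3564 = 44/(-4583) + (955/4 + I*√349)/3564 = 44*(-1/4583) + (955/4 + I*√349)*(1/3564) = -44/4583 + (955/14256 + I*√349/3564) = 3749501/65335248 + I*√349/3564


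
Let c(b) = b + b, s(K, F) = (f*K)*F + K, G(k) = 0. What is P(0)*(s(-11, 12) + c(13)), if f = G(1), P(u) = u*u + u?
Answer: 0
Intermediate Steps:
P(u) = u + u² (P(u) = u² + u = u + u²)
f = 0
s(K, F) = K (s(K, F) = (0*K)*F + K = 0*F + K = 0 + K = K)
c(b) = 2*b
P(0)*(s(-11, 12) + c(13)) = (0*(1 + 0))*(-11 + 2*13) = (0*1)*(-11 + 26) = 0*15 = 0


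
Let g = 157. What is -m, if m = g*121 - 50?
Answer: -18947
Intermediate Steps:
m = 18947 (m = 157*121 - 50 = 18997 - 50 = 18947)
-m = -1*18947 = -18947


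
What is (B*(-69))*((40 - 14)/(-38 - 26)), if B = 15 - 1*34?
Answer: -17043/32 ≈ -532.59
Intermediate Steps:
B = -19 (B = 15 - 34 = -19)
(B*(-69))*((40 - 14)/(-38 - 26)) = (-19*(-69))*((40 - 14)/(-38 - 26)) = 1311*(26/(-64)) = 1311*(26*(-1/64)) = 1311*(-13/32) = -17043/32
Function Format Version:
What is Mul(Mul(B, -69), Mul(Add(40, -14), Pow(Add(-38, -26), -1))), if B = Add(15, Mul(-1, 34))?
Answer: Rational(-17043, 32) ≈ -532.59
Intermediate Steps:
B = -19 (B = Add(15, -34) = -19)
Mul(Mul(B, -69), Mul(Add(40, -14), Pow(Add(-38, -26), -1))) = Mul(Mul(-19, -69), Mul(Add(40, -14), Pow(Add(-38, -26), -1))) = Mul(1311, Mul(26, Pow(-64, -1))) = Mul(1311, Mul(26, Rational(-1, 64))) = Mul(1311, Rational(-13, 32)) = Rational(-17043, 32)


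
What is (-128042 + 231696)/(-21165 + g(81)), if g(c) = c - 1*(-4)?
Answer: -51827/10540 ≈ -4.9172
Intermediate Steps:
g(c) = 4 + c (g(c) = c + 4 = 4 + c)
(-128042 + 231696)/(-21165 + g(81)) = (-128042 + 231696)/(-21165 + (4 + 81)) = 103654/(-21165 + 85) = 103654/(-21080) = 103654*(-1/21080) = -51827/10540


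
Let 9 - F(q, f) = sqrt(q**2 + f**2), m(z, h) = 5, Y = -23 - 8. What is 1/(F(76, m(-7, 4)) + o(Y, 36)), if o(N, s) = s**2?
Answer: 1305/1697224 + sqrt(5801)/1697224 ≈ 0.00081378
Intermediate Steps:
Y = -31
F(q, f) = 9 - sqrt(f**2 + q**2) (F(q, f) = 9 - sqrt(q**2 + f**2) = 9 - sqrt(f**2 + q**2))
1/(F(76, m(-7, 4)) + o(Y, 36)) = 1/((9 - sqrt(5**2 + 76**2)) + 36**2) = 1/((9 - sqrt(25 + 5776)) + 1296) = 1/((9 - sqrt(5801)) + 1296) = 1/(1305 - sqrt(5801))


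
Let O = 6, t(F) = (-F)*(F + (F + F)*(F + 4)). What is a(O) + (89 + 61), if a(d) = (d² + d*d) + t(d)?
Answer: -534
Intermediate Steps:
t(F) = -F*(F + 2*F*(4 + F)) (t(F) = (-F)*(F + (2*F)*(4 + F)) = (-F)*(F + 2*F*(4 + F)) = -F*(F + 2*F*(4 + F)))
a(d) = 2*d² + d²*(-9 - 2*d) (a(d) = (d² + d*d) + d²*(-9 - 2*d) = (d² + d²) + d²*(-9 - 2*d) = 2*d² + d²*(-9 - 2*d))
a(O) + (89 + 61) = 6²*(-7 - 2*6) + (89 + 61) = 36*(-7 - 12) + 150 = 36*(-19) + 150 = -684 + 150 = -534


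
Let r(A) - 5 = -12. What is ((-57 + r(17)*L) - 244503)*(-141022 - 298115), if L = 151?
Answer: 107859512529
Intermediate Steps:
r(A) = -7 (r(A) = 5 - 12 = -7)
((-57 + r(17)*L) - 244503)*(-141022 - 298115) = ((-57 - 7*151) - 244503)*(-141022 - 298115) = ((-57 - 1057) - 244503)*(-439137) = (-1114 - 244503)*(-439137) = -245617*(-439137) = 107859512529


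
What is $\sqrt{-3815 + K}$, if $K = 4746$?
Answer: $7 \sqrt{19} \approx 30.512$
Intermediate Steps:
$\sqrt{-3815 + K} = \sqrt{-3815 + 4746} = \sqrt{931} = 7 \sqrt{19}$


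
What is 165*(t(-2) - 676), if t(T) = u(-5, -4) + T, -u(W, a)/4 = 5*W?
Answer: -95370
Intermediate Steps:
u(W, a) = -20*W
t(T) = 100 + T (t(T) = -20*(-5) + T = 100 + T)
165*(t(-2) - 676) = 165*((100 - 2) - 676) = 165*(98 - 676) = 165*(-578) = -95370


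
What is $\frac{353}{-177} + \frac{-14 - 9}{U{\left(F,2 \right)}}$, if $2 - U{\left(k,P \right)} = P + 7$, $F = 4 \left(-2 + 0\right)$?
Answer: $\frac{1600}{1239} \approx 1.2914$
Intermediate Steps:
$F = -8$ ($F = 4 \left(-2\right) = -8$)
$U{\left(k,P \right)} = -5 - P$ ($U{\left(k,P \right)} = 2 - \left(P + 7\right) = 2 - \left(7 + P\right) = -5 - P$)
$\frac{353}{-177} + \frac{-14 - 9}{U{\left(F,2 \right)}} = \frac{353}{-177} + \frac{-14 - 9}{-5 - 2} = 353 \left(- \frac{1}{177}\right) + \frac{-14 - 9}{-5 - 2} = - \frac{353}{177} - \frac{23}{-7} = - \frac{353}{177} - - \frac{23}{7} = - \frac{353}{177} + \frac{23}{7} = \frac{1600}{1239}$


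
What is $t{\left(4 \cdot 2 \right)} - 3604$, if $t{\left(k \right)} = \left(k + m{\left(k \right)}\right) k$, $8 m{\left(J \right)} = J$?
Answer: $-3532$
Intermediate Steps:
$m{\left(J \right)} = \frac{J}{8}$
$t{\left(k \right)} = \frac{9 k^{2}}{8}$ ($t{\left(k \right)} = \left(k + \frac{k}{8}\right) k = \frac{9 k}{8} k = \frac{9 k^{2}}{8}$)
$t{\left(4 \cdot 2 \right)} - 3604 = \frac{9 \left(4 \cdot 2\right)^{2}}{8} - 3604 = \frac{9 \cdot 8^{2}}{8} - 3604 = \frac{9}{8} \cdot 64 - 3604 = 72 - 3604 = -3532$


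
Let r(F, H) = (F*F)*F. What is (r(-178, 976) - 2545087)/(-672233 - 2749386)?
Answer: 8184839/3421619 ≈ 2.3921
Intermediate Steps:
r(F, H) = F³ (r(F, H) = F²*F = F³)
(r(-178, 976) - 2545087)/(-672233 - 2749386) = ((-178)³ - 2545087)/(-672233 - 2749386) = (-5639752 - 2545087)/(-3421619) = -8184839*(-1/3421619) = 8184839/3421619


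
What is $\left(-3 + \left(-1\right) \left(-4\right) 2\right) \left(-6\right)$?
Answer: $-30$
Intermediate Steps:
$\left(-3 + \left(-1\right) \left(-4\right) 2\right) \left(-6\right) = \left(-3 + 4 \cdot 2\right) \left(-6\right) = \left(-3 + 8\right) \left(-6\right) = 5 \left(-6\right) = -30$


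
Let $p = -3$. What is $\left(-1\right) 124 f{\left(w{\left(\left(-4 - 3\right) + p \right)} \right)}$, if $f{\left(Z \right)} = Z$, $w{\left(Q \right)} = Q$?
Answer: $1240$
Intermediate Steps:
$\left(-1\right) 124 f{\left(w{\left(\left(-4 - 3\right) + p \right)} \right)} = \left(-1\right) 124 \left(\left(-4 - 3\right) - 3\right) = - 124 \left(-7 - 3\right) = \left(-124\right) \left(-10\right) = 1240$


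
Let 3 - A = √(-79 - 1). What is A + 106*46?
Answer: 4879 - 4*I*√5 ≈ 4879.0 - 8.9443*I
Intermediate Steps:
A = 3 - 4*I*√5 (A = 3 - √(-79 - 1) = 3 - √(-80) = 3 - 4*I*√5 ≈ 3.0 - 8.9443*I)
A + 106*46 = (3 - 4*I*√5) + 106*46 = (3 - 4*I*√5) + 4876 = 4879 - 4*I*√5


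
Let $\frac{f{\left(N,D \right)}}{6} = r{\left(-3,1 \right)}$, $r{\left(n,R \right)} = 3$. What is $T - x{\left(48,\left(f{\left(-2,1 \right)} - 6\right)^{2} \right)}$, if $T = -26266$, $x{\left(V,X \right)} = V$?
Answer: $-26314$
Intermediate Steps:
$f{\left(N,D \right)} = 18$ ($f{\left(N,D \right)} = 6 \cdot 3 = 18$)
$T - x{\left(48,\left(f{\left(-2,1 \right)} - 6\right)^{2} \right)} = -26266 - 48 = -26314$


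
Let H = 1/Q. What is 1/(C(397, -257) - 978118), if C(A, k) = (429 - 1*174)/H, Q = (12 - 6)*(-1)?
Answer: -1/979648 ≈ -1.0208e-6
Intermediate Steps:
Q = -6 (Q = 6*(-1) = -6)
H = -1/6 (H = 1/(-6) = -1/6 ≈ -0.16667)
C(A, k) = -1530 (C(A, k) = (429 - 1*174)/(-1/6) = (429 - 174)*(-6) = 255*(-6) = -1530)
1/(C(397, -257) - 978118) = 1/(-1530 - 978118) = 1/(-979648) = -1/979648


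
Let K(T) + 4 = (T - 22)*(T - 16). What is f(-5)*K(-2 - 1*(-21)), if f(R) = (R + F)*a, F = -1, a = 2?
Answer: 156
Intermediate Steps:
K(T) = -4 + (-22 + T)*(-16 + T) (K(T) = -4 + (T - 22)*(T - 16) = -4 + (-22 + T)*(-16 + T))
f(R) = -2 + 2*R (f(R) = (R - 1)*2 = (-1 + R)*2 = -2 + 2*R)
f(-5)*K(-2 - 1*(-21)) = (-2 + 2*(-5))*(348 + (-2 - 1*(-21))² - 38*(-2 - 1*(-21))) = (-2 - 10)*(348 + (-2 + 21)² - 38*(-2 + 21)) = -12*(348 + 19² - 38*19) = -12*(348 + 361 - 722) = -12*(-13) = 156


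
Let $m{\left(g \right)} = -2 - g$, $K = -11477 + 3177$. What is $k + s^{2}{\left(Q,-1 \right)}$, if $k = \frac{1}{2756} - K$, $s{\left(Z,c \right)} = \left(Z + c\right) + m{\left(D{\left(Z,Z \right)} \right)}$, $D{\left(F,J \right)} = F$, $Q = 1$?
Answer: $\frac{22899605}{2756} \approx 8309.0$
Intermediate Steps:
$K = -8300$
$s{\left(Z,c \right)} = -2 + c$ ($s{\left(Z,c \right)} = \left(Z + c\right) - \left(2 + Z\right) = -2 + c$)
$k = \frac{22874801}{2756}$ ($k = \frac{1}{2756} - -8300 = \frac{1}{2756} + 8300 = \frac{22874801}{2756} \approx 8300.0$)
$k + s^{2}{\left(Q,-1 \right)} = \frac{22874801}{2756} + \left(-2 - 1\right)^{2} = \frac{22874801}{2756} + \left(-3\right)^{2} = \frac{22874801}{2756} + 9 = \frac{22899605}{2756}$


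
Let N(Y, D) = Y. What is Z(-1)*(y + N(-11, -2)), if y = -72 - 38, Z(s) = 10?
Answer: -1210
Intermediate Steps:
y = -110
Z(-1)*(y + N(-11, -2)) = 10*(-110 - 11) = 10*(-121) = -1210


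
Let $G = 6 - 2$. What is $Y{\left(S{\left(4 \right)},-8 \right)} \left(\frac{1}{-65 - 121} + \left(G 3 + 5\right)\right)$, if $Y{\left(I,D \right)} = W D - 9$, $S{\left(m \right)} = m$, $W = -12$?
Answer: $\frac{91669}{62} \approx 1478.5$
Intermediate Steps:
$G = 4$ ($G = 6 - 2 = 4$)
$Y{\left(I,D \right)} = -9 - 12 D$ ($Y{\left(I,D \right)} = - 12 D - 9 = -9 - 12 D$)
$Y{\left(S{\left(4 \right)},-8 \right)} \left(\frac{1}{-65 - 121} + \left(G 3 + 5\right)\right) = \left(-9 - -96\right) \left(\frac{1}{-65 - 121} + \left(4 \cdot 3 + 5\right)\right) = \left(-9 + 96\right) \left(\frac{1}{-186} + \left(12 + 5\right)\right) = 87 \left(- \frac{1}{186} + 17\right) = 87 \cdot \frac{3161}{186} = \frac{91669}{62}$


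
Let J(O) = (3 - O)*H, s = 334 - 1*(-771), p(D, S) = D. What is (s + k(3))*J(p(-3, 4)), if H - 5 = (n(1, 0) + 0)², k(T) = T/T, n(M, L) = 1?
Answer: 39816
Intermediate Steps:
k(T) = 1
H = 6 (H = 5 + (1 + 0)² = 5 + 1² = 5 + 1 = 6)
s = 1105 (s = 334 + 771 = 1105)
J(O) = 18 - 6*O (J(O) = (3 - O)*6 = 18 - 6*O)
(s + k(3))*J(p(-3, 4)) = (1105 + 1)*(18 - 6*(-3)) = 1106*(18 + 18) = 1106*36 = 39816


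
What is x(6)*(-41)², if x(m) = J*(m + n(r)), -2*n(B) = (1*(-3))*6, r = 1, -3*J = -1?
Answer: 8405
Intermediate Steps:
J = ⅓ (J = -⅓*(-1) = ⅓ ≈ 0.33333)
n(B) = 9 (n(B) = -1*(-3)*6/2 = -(-3)*6/2 = -½*(-18) = 9)
x(m) = 3 + m/3 (x(m) = (m + 9)/3 = (9 + m)/3 = 3 + m/3)
x(6)*(-41)² = (3 + (⅓)*6)*(-41)² = (3 + 2)*1681 = 5*1681 = 8405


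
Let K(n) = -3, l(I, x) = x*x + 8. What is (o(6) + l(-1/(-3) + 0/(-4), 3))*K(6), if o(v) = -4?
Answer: -39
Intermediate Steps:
l(I, x) = 8 + x² (l(I, x) = x² + 8 = 8 + x²)
(o(6) + l(-1/(-3) + 0/(-4), 3))*K(6) = (-4 + (8 + 3²))*(-3) = (-4 + (8 + 9))*(-3) = (-4 + 17)*(-3) = 13*(-3) = -39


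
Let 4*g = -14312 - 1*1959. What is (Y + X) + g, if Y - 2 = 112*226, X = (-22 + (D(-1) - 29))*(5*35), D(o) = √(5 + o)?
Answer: 50685/4 ≈ 12671.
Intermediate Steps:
g = -16271/4 (g = (-14312 - 1*1959)/4 = (-14312 - 1959)/4 = (¼)*(-16271) = -16271/4 ≈ -4067.8)
X = -8575 (X = (-22 + (√(5 - 1) - 29))*(5*35) = (-22 + (√4 - 29))*175 = (-22 + (2 - 29))*175 = (-22 - 27)*175 = -49*175 = -8575)
Y = 25314 (Y = 2 + 112*226 = 2 + 25312 = 25314)
(Y + X) + g = (25314 - 8575) - 16271/4 = 16739 - 16271/4 = 50685/4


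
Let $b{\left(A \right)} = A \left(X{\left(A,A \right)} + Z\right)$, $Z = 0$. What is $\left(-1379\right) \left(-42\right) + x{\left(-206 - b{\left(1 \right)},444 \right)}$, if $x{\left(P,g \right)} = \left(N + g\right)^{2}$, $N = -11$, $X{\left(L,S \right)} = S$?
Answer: $245407$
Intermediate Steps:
$b{\left(A \right)} = A^{2}$ ($b{\left(A \right)} = A \left(A + 0\right) = A A = A^{2}$)
$x{\left(P,g \right)} = \left(-11 + g\right)^{2}$
$\left(-1379\right) \left(-42\right) + x{\left(-206 - b{\left(1 \right)},444 \right)} = \left(-1379\right) \left(-42\right) + \left(-11 + 444\right)^{2} = 57918 + 433^{2} = 57918 + 187489 = 245407$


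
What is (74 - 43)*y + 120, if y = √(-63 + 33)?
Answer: 120 + 31*I*√30 ≈ 120.0 + 169.79*I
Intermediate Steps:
y = I*√30 (y = √(-30) = I*√30 ≈ 5.4772*I)
(74 - 43)*y + 120 = (74 - 43)*(I*√30) + 120 = 31*(I*√30) + 120 = 31*I*√30 + 120 = 120 + 31*I*√30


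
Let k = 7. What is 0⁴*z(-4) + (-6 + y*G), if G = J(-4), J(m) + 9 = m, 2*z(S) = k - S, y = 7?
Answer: -97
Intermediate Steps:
z(S) = 7/2 - S/2 (z(S) = (7 - S)/2 = 7/2 - S/2)
J(m) = -9 + m
G = -13 (G = -9 - 4 = -13)
0⁴*z(-4) + (-6 + y*G) = 0⁴*(7/2 - ½*(-4)) + (-6 + 7*(-13)) = 0*(7/2 + 2) + (-6 - 91) = 0*(11/2) - 97 = 0 - 97 = -97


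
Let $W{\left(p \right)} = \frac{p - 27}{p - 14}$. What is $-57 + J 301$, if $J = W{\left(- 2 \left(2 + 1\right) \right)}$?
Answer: $\frac{8793}{20} \approx 439.65$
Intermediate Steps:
$W{\left(p \right)} = \frac{-27 + p}{-14 + p}$
$J = \frac{33}{20}$ ($J = \frac{-27 - 2 \left(2 + 1\right)}{-14 - 2 \left(2 + 1\right)} = \frac{-27 - 6}{-14 - 6} = \frac{1}{-20} \left(-33\right) = \left(- \frac{1}{20}\right) \left(-33\right) = \frac{33}{20} \approx 1.65$)
$-57 + J 301 = -57 + \frac{33}{20} \cdot 301 = -57 + \frac{9933}{20} = \frac{8793}{20}$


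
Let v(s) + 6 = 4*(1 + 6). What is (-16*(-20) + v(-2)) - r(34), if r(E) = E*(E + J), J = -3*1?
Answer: -712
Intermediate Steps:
J = -3
v(s) = 22 (v(s) = -6 + 4*(1 + 6) = -6 + 4*7 = -6 + 28 = 22)
r(E) = E*(-3 + E) (r(E) = E*(E - 3) = E*(-3 + E))
(-16*(-20) + v(-2)) - r(34) = (-16*(-20) + 22) - 34*(-3 + 34) = (320 + 22) - 34*31 = 342 - 1*1054 = 342 - 1054 = -712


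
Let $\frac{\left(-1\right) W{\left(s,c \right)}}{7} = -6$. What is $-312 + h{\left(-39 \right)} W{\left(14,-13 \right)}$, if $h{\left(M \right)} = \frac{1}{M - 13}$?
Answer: $- \frac{8133}{26} \approx -312.81$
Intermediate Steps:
$h{\left(M \right)} = \frac{1}{-13 + M}$
$W{\left(s,c \right)} = 42$ ($W{\left(s,c \right)} = \left(-7\right) \left(-6\right) = 42$)
$-312 + h{\left(-39 \right)} W{\left(14,-13 \right)} = -312 + \frac{1}{-13 - 39} \cdot 42 = -312 + \frac{1}{-52} \cdot 42 = -312 - \frac{21}{26} = - \frac{8133}{26}$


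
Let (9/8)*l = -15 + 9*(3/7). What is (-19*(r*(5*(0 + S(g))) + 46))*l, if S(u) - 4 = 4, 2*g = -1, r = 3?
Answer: 656032/21 ≈ 31240.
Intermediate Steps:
g = -½ (g = (½)*(-1) = -½ ≈ -0.50000)
S(u) = 8 (S(u) = 4 + 4 = 8)
l = -208/21 (l = 8*(-15 + 9*(3/7))/9 = 8*(-15 + 27/7)/9 = (8/9)*(-78/7) = -208/21 ≈ -9.9048)
(-19*(r*(5*(0 + S(g))) + 46))*l = -19*(3*(5*(0 + 8)) + 46)*(-208/21) = -19*(3*(5*8) + 46)*(-208/21) = -19*(3*40 + 46)*(-208/21) = -19*(120 + 46)*(-208/21) = -19*166*(-208/21) = -3154*(-208/21) = 656032/21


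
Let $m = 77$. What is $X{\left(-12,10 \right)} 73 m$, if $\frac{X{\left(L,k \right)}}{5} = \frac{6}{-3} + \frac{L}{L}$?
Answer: $-28105$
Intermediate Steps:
$X{\left(L,k \right)} = -5$ ($X{\left(L,k \right)} = 5 \left(\frac{6}{-3} + \frac{L}{L}\right) = 5 \left(6 \left(- \frac{1}{3}\right) + 1\right) = 5 \left(-2 + 1\right) = 5 \left(-1\right) = -5$)
$X{\left(-12,10 \right)} 73 m = \left(-5\right) 73 \cdot 77 = \left(-365\right) 77 = -28105$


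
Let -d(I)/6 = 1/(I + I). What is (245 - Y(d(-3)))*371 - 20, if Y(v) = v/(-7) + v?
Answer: 90557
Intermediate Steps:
d(I) = -3/I (d(I) = -6/(I + I) = -6*1/(2*I) = -3/I)
Y(v) = 6*v/7 (Y(v) = v*(-⅐) + v = -v/7 + v = 6*v/7)
(245 - Y(d(-3)))*371 - 20 = (245 - 6*(-3/(-3))/7)*371 - 20 = (245 - 6*(-3*(-⅓))/7)*371 - 20 = (245 - 6/7)*371 - 20 = (1709/7)*371 - 20 = 90577 - 20 = 90557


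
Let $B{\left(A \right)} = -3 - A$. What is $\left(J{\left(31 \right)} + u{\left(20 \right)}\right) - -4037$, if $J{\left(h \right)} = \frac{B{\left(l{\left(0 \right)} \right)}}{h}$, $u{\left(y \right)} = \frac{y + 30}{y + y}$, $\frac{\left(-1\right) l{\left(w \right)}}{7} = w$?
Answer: $\frac{500731}{124} \approx 4038.2$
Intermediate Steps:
$l{\left(w \right)} = - 7 w$
$u{\left(y \right)} = \frac{30 + y}{2 y}$
$J{\left(h \right)} = - \frac{3}{h}$ ($J{\left(h \right)} = \frac{-3 - \left(-7\right) 0}{h} = \frac{-3 - 0}{h} = \frac{-3 + 0}{h} = - \frac{3}{h}$)
$\left(J{\left(31 \right)} + u{\left(20 \right)}\right) - -4037 = \left(- \frac{3}{31} + \frac{30 + 20}{2 \cdot 20}\right) - -4037 = \left(\left(-3\right) \frac{1}{31} + \frac{1}{2} \cdot \frac{1}{20} \cdot 50\right) + 4037 = \left(- \frac{3}{31} + \frac{5}{4}\right) + 4037 = \frac{143}{124} + 4037 = \frac{500731}{124}$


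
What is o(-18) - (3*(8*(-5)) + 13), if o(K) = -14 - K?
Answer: 111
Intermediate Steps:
o(-18) - (3*(8*(-5)) + 13) = (-14 - 1*(-18)) - (3*(8*(-5)) + 13) = (-14 + 18) - (3*(-40) + 13) = 4 - (-120 + 13) = 4 - 1*(-107) = 4 + 107 = 111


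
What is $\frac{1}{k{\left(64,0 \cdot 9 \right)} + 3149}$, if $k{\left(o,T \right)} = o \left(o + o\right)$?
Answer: $\frac{1}{11341} \approx 8.8176 \cdot 10^{-5}$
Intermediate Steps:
$k{\left(o,T \right)} = 2 o^{2}$ ($k{\left(o,T \right)} = o 2 o = 2 o^{2}$)
$\frac{1}{k{\left(64,0 \cdot 9 \right)} + 3149} = \frac{1}{2 \cdot 64^{2} + 3149} = \frac{1}{2 \cdot 4096 + 3149} = \frac{1}{8192 + 3149} = \frac{1}{11341}$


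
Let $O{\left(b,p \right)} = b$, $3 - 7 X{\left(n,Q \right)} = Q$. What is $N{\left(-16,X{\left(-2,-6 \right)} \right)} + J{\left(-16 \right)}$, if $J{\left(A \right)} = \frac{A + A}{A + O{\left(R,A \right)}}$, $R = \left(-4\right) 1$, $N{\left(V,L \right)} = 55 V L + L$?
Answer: $- \frac{39499}{35} \approx -1128.5$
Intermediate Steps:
$X{\left(n,Q \right)} = \frac{3}{7} - \frac{Q}{7}$
$N{\left(V,L \right)} = L + 55 L V$ ($N{\left(V,L \right)} = 55 L V + L = L + 55 L V$)
$R = -4$
$J{\left(A \right)} = \frac{2 A}{-4 + A}$ ($J{\left(A \right)} = \frac{A + A}{A - 4} = \frac{2 A}{-4 + A}$)
$N{\left(-16,X{\left(-2,-6 \right)} \right)} + J{\left(-16 \right)} = \left(\frac{3}{7} - - \frac{6}{7}\right) \left(1 + 55 \left(-16\right)\right) + 2 \left(-16\right) \frac{1}{-4 - 16} = \left(\frac{3}{7} + \frac{6}{7}\right) \left(1 - 880\right) + 2 \left(-16\right) \frac{1}{-20} = \frac{9}{7} \left(-879\right) + 2 \left(-16\right) \left(- \frac{1}{20}\right) = - \frac{7911}{7} + \frac{8}{5} = - \frac{39499}{35}$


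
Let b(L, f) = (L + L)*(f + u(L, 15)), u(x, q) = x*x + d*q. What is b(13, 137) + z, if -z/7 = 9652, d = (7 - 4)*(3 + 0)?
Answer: -56098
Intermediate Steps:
d = 9 (d = 3*3 = 9)
u(x, q) = x² + 9*q (u(x, q) = x*x + 9*q = x² + 9*q)
z = -67564 (z = -7*9652 = -67564)
b(L, f) = 2*L*(135 + f + L²) (b(L, f) = (L + L)*(f + (L² + 9*15)) = (2*L)*(f + (L² + 135)) = (2*L)*(f + (135 + L²)) = (2*L)*(135 + f + L²) = 2*L*(135 + f + L²))
b(13, 137) + z = 2*13*(135 + 137 + 13²) - 67564 = 2*13*(135 + 137 + 169) - 67564 = 2*13*441 - 67564 = 11466 - 67564 = -56098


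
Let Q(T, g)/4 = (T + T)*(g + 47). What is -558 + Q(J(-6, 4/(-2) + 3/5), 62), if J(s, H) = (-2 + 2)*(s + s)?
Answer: -558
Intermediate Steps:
J(s, H) = 0 (J(s, H) = 0*(2*s) = 0)
Q(T, g) = 8*T*(47 + g) (Q(T, g) = 4*((T + T)*(g + 47)) = 4*((2*T)*(47 + g)) = 4*(2*T*(47 + g)) = 8*T*(47 + g))
-558 + Q(J(-6, 4/(-2) + 3/5), 62) = -558 + 8*0*(47 + 62) = -558 + 8*0*109 = -558 + 0 = -558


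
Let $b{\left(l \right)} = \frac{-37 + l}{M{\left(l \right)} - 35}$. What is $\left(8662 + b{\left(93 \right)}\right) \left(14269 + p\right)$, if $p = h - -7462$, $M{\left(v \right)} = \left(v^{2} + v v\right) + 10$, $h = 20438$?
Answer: $\frac{6309274418158}{17273} \approx 3.6527 \cdot 10^{8}$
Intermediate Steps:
$M{\left(v \right)} = 10 + 2 v^{2}$ ($M{\left(v \right)} = \left(v^{2} + v^{2}\right) + 10 = 2 v^{2} + 10 = 10 + 2 v^{2}$)
$b{\left(l \right)} = \frac{-37 + l}{-25 + 2 l^{2}}$ ($b{\left(l \right)} = \frac{-37 + l}{\left(10 + 2 l^{2}\right) - 35} = \frac{-37 + l}{-25 + 2 l^{2}}$)
$p = 27900$ ($p = 20438 - -7462 = 20438 + 7462 = 27900$)
$\left(8662 + b{\left(93 \right)}\right) \left(14269 + p\right) = \left(8662 + \frac{-37 + 93}{-25 + 2 \cdot 93^{2}}\right) \left(14269 + 27900\right) = \left(8662 + \frac{1}{-25 + 2 \cdot 8649} \cdot 56\right) 42169 = \left(8662 + \frac{1}{-25 + 17298} \cdot 56\right) 42169 = \left(8662 + \frac{1}{17273} \cdot 56\right) 42169 = \left(8662 + \frac{56}{17273}\right) 42169 = \frac{149618782}{17273} \cdot 42169 = \frac{6309274418158}{17273}$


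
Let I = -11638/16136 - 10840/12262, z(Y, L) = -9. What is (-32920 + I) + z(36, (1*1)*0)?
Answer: -1628909360381/49464908 ≈ -32931.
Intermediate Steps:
I = -79404849/49464908 (I = -11638*1/16136 - 10840*1/12262 = -5819/8068 - 5420/6131 = -79404849/49464908 ≈ -1.6053)
(-32920 + I) + z(36, (1*1)*0) = (-32920 - 79404849/49464908) - 9 = -1628464176209/49464908 - 9 = -1628909360381/49464908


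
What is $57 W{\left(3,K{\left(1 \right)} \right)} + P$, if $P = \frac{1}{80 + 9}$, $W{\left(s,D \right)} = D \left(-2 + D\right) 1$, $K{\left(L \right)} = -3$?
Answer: $\frac{76096}{89} \approx 855.01$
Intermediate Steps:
$W{\left(s,D \right)} = D \left(-2 + D\right)$
$P = \frac{1}{89} \approx 0.011236$
$57 W{\left(3,K{\left(1 \right)} \right)} + P = 57 \left(- 3 \left(-2 - 3\right)\right) + \frac{1}{89} = 57 \left(\left(-3\right) \left(-5\right)\right) + \frac{1}{89} = 57 \cdot 15 + \frac{1}{89} = 855 + \frac{1}{89} = \frac{76096}{89}$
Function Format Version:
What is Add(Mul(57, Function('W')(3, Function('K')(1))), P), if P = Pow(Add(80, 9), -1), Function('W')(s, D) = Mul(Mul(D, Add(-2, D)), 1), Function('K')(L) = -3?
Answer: Rational(76096, 89) ≈ 855.01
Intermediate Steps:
Function('W')(s, D) = Mul(D, Add(-2, D))
P = Rational(1, 89) (P = Pow(89, -1) = Rational(1, 89) ≈ 0.011236)
Add(Mul(57, Function('W')(3, Function('K')(1))), P) = Add(Mul(57, Mul(-3, Add(-2, -3))), Rational(1, 89)) = Add(Mul(57, Mul(-3, -5)), Rational(1, 89)) = Add(Mul(57, 15), Rational(1, 89)) = Add(855, Rational(1, 89)) = Rational(76096, 89)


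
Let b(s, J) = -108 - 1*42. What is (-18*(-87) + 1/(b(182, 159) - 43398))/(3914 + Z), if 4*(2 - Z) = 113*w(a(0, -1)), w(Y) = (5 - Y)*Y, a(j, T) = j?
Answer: 68196167/170533968 ≈ 0.39990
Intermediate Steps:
w(Y) = Y*(5 - Y)
b(s, J) = -150 (b(s, J) = -108 - 42 = -150)
Z = 2 (Z = 2 - 113*0*(5 - 1*0)/4 = 2 - 113*0*(5 + 0)/4 = 2 - 113*0*5/4 = 2 - 113*0/4 = 2 - 1/4*0 = 2 + 0 = 2)
(-18*(-87) + 1/(b(182, 159) - 43398))/(3914 + Z) = (-18*(-87) + 1/(-150 - 43398))/(3914 + 2) = (1566 + 1/(-43548))/3916 = (1566 - 1/43548)*(1/3916) = (68196167/43548)*(1/3916) = 68196167/170533968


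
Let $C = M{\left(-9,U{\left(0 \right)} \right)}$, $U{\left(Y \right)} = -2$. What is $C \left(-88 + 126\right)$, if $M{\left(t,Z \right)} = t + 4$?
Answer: $-190$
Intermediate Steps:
$M{\left(t,Z \right)} = 4 + t$
$C = -5$ ($C = 4 - 9 = -5$)
$C \left(-88 + 126\right) = - 5 \left(-88 + 126\right) = \left(-5\right) 38 = -190$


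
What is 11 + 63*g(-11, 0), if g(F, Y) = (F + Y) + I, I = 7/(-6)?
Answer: -1511/2 ≈ -755.50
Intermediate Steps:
I = -7/6 (I = 7*(-1/6) = -7/6 ≈ -1.1667)
g(F, Y) = -7/6 + F + Y (g(F, Y) = (F + Y) - 7/6 = -7/6 + F + Y)
11 + 63*g(-11, 0) = 11 + 63*(-7/6 - 11 + 0) = 11 + 63*(-73/6) = 11 - 1533/2 = -1511/2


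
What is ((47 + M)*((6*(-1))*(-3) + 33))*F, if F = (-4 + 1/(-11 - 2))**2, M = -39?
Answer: 1146072/169 ≈ 6781.5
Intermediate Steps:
F = 2809/169 (F = (-4 + 1/(-13))**2 = (-4 - 1/13)**2 = (-53/13)**2 = 2809/169 ≈ 16.621)
((47 + M)*((6*(-1))*(-3) + 33))*F = ((47 - 39)*((6*(-1))*(-3) + 33))*(2809/169) = (8*(-6*(-3) + 33))*(2809/169) = (8*(18 + 33))*(2809/169) = (8*51)*(2809/169) = 408*(2809/169) = 1146072/169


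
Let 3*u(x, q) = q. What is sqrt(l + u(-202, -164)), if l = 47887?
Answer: sqrt(430491)/3 ≈ 218.71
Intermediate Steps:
u(x, q) = q/3
sqrt(l + u(-202, -164)) = sqrt(47887 + (1/3)*(-164)) = sqrt(47887 - 164/3) = sqrt(143497/3) = sqrt(430491)/3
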